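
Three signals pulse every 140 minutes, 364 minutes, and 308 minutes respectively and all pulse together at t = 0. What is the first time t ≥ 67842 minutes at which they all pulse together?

80080 minutes

Joint pulses occur at multiples of LCM(140, 364, 308).
140 = 2^2 × 5 × 7
364 = 2^2 × 7 × 13
308 = 2^2 × 7 × 11
LCM(140, 364, 308) = 2^2 × 5 × 7 × 11 × 13 = 20020.
Smallest multiple of 20020 that is ≥ 67842: ⌈67842/20020⌉ × 20020 = 4 × 20020 = 80080.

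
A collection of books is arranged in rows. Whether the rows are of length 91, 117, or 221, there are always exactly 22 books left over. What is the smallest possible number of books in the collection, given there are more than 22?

13945

N − 22 must be a common multiple of 91, 117, and 221.
91 = 7 × 13
117 = 3^2 × 13
221 = 13 × 17
LCM(91, 117, 221) = 3^2 × 7 × 13 × 17 = 13923.
Smallest N > 22 is LCM + 22 = 13923 + 22 = 13945.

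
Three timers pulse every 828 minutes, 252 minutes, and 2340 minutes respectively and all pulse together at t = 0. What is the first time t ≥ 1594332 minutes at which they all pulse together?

1883700 minutes

Joint pulses occur at multiples of LCM(828, 252, 2340).
828 = 2^2 × 3^2 × 23
252 = 2^2 × 3^2 × 7
2340 = 2^2 × 3^2 × 5 × 13
LCM(828, 252, 2340) = 2^2 × 3^2 × 5 × 7 × 13 × 23 = 376740.
Smallest multiple of 376740 that is ≥ 1594332: ⌈1594332/376740⌉ × 376740 = 5 × 376740 = 1883700.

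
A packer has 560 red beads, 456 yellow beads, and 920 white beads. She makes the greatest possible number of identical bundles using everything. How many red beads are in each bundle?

Number of bundles = gcd(560, 456, 920).
560 = 2^4 × 5 × 7
456 = 2^3 × 3 × 19
920 = 2^3 × 5 × 23
gcd(560, 456, 920) = 2^3 = 8.
red beads per bundle = 560 / 8 = 70.

70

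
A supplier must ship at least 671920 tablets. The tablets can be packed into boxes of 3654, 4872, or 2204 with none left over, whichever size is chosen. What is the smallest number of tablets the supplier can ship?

833112

The number of tablets must be a common multiple of 3654, 4872, and 2204, so a multiple of their LCM.
3654 = 2 × 3^2 × 7 × 29
4872 = 2^3 × 3 × 7 × 29
2204 = 2^2 × 19 × 29
LCM(3654, 4872, 2204) = 2^3 × 3^2 × 7 × 19 × 29 = 277704.
Smallest multiple of 277704 that is ≥ 671920: ⌈671920/277704⌉ × 277704 = 3 × 277704 = 833112.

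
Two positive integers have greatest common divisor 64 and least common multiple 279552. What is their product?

17891328

For any two positive integers, gcd × lcm = product = 64 × 279552 = 17891328.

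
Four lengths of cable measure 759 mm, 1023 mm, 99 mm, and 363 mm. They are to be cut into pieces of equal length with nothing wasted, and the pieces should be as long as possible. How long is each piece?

33 mm

Each piece length must divide every original length, so the longest possible is gcd(759, 1023, 99, 363).
759 = 3 × 11 × 23
1023 = 3 × 11 × 31
99 = 3^2 × 11
363 = 3 × 11^2
gcd(759, 1023, 99, 363) = 3 × 11 = 33.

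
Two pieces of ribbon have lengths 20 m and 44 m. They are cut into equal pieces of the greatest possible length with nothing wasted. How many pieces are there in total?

Piece length = gcd(20, 44).
20 = 2^2 × 5
44 = 2^2 × 11
gcd(20, 44) = 2^2 = 4.
Total pieces = 20/4 + 44/4 = 5 + 11 = 16.

16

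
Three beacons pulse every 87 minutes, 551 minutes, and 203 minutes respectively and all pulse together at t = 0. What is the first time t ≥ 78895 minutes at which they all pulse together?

80997 minutes

Joint pulses occur at multiples of LCM(87, 551, 203).
87 = 3 × 29
551 = 19 × 29
203 = 7 × 29
LCM(87, 551, 203) = 3 × 7 × 19 × 29 = 11571.
Smallest multiple of 11571 that is ≥ 78895: ⌈78895/11571⌉ × 11571 = 7 × 11571 = 80997.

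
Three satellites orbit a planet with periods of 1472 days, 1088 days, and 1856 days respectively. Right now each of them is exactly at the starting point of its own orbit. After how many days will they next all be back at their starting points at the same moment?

We need the least common multiple of the intervals.
1472 = 2^6 × 23
1088 = 2^6 × 17
1856 = 2^6 × 29
LCM(1472, 1088, 1856) = 2^6 × 17 × 23 × 29 = 725696.

725696 days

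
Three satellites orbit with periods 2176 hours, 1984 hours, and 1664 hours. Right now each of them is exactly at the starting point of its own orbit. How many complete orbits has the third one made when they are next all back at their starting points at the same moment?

527 orbits

The first common completion time is the LCM of the periods.
2176 = 2^7 × 17
1984 = 2^6 × 31
1664 = 2^7 × 13
LCM(2176, 1984, 1664) = 2^7 × 13 × 17 × 31 = 876928.
Orbits for period 1664: 876928 / 1664 = 527.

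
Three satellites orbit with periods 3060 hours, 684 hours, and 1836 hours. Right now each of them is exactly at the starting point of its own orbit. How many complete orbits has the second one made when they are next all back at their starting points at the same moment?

The first common completion time is the LCM of the periods.
3060 = 2^2 × 3^2 × 5 × 17
684 = 2^2 × 3^2 × 19
1836 = 2^2 × 3^3 × 17
LCM(3060, 684, 1836) = 2^2 × 3^3 × 5 × 17 × 19 = 174420.
Orbits for period 684: 174420 / 684 = 255.

255 orbits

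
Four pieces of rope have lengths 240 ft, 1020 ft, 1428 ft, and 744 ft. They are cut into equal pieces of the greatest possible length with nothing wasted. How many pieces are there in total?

286

Piece length = gcd(240, 1020, 1428, 744).
240 = 2^4 × 3 × 5
1020 = 2^2 × 3 × 5 × 17
1428 = 2^2 × 3 × 7 × 17
744 = 2^3 × 3 × 31
gcd(240, 1020, 1428, 744) = 2^2 × 3 = 12.
Total pieces = 240/12 + 1020/12 + 1428/12 + 744/12 = 20 + 85 + 119 + 62 = 286.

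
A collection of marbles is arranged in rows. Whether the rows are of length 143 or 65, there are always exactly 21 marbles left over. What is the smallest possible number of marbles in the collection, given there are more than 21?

736

N − 21 must be a common multiple of 143 and 65.
143 = 11 × 13
65 = 5 × 13
LCM(143, 65) = 5 × 11 × 13 = 715.
Smallest N > 21 is LCM + 21 = 715 + 21 = 736.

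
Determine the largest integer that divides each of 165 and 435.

15

165 = 3 × 5 × 11
435 = 3 × 5 × 29
gcd(165, 435) = 3 × 5 = 15.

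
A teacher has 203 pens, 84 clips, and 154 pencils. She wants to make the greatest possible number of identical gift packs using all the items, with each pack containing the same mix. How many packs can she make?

7 packs

The pack count must divide each quantity, so the greatest is gcd(203, 84, 154).
203 = 7 × 29
84 = 2^2 × 3 × 7
154 = 2 × 7 × 11
gcd(203, 84, 154) = 7.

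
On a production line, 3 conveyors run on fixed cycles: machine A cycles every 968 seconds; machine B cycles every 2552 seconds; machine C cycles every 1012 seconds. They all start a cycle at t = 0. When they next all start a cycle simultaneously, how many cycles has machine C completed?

638 cycles

All finish a whole number of cycles simultaneously at t = LCM of the periods.
968 = 2^3 × 11^2
2552 = 2^3 × 11 × 29
1012 = 2^2 × 11 × 23
LCM(968, 2552, 1012) = 2^3 × 11^2 × 23 × 29 = 645656.
Cycles for period 1012: 645656 / 1012 = 638.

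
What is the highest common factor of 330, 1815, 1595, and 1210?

55

330 = 2 × 3 × 5 × 11
1815 = 3 × 5 × 11^2
1595 = 5 × 11 × 29
1210 = 2 × 5 × 11^2
gcd(330, 1815, 1595, 1210) = 5 × 11 = 55.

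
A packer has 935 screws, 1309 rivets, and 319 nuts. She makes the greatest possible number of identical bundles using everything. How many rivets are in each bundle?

Number of bundles = gcd(935, 1309, 319).
935 = 5 × 11 × 17
1309 = 7 × 11 × 17
319 = 11 × 29
gcd(935, 1309, 319) = 11.
rivets per bundle = 1309 / 11 = 119.

119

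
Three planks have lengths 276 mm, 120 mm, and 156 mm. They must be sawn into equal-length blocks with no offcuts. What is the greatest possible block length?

12 mm

The block length must divide every plank, so the greatest is gcd(276, 120, 156).
276 = 2^2 × 3 × 23
120 = 2^3 × 3 × 5
156 = 2^2 × 3 × 13
gcd(276, 120, 156) = 2^2 × 3 = 12.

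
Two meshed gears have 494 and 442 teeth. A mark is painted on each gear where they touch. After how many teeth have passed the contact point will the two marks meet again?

8398 teeth

We need the least common multiple of the intervals.
494 = 2 × 13 × 19
442 = 2 × 13 × 17
LCM(494, 442) = 2 × 13 × 17 × 19 = 8398.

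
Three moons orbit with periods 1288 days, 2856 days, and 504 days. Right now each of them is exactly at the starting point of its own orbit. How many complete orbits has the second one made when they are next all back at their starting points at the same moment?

69 orbits

The first common completion time is the LCM of the periods.
1288 = 2^3 × 7 × 23
2856 = 2^3 × 3 × 7 × 17
504 = 2^3 × 3^2 × 7
LCM(1288, 2856, 504) = 2^3 × 3^2 × 7 × 17 × 23 = 197064.
Orbits for period 2856: 197064 / 2856 = 69.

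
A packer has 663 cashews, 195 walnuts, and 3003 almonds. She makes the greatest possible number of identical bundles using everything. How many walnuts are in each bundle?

Number of bundles = gcd(663, 195, 3003).
663 = 3 × 13 × 17
195 = 3 × 5 × 13
3003 = 3 × 7 × 11 × 13
gcd(663, 195, 3003) = 3 × 13 = 39.
walnuts per bundle = 195 / 39 = 5.

5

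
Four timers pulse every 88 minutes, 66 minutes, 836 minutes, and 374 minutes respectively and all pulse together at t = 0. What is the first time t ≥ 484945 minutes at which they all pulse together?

Joint pulses occur at multiples of LCM(88, 66, 836, 374).
88 = 2^3 × 11
66 = 2 × 3 × 11
836 = 2^2 × 11 × 19
374 = 2 × 11 × 17
LCM(88, 66, 836, 374) = 2^3 × 3 × 11 × 17 × 19 = 85272.
Smallest multiple of 85272 that is ≥ 484945: ⌈484945/85272⌉ × 85272 = 6 × 85272 = 511632.

511632 minutes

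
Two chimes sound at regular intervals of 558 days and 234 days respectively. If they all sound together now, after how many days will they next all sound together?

The first simultaneous occurrence is after LCM of the individual periods.
558 = 2 × 3^2 × 31
234 = 2 × 3^2 × 13
LCM(558, 234) = 2 × 3^2 × 13 × 31 = 7254.

7254 days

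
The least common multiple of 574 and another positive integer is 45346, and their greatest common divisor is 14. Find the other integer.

1106

gcd × lcm = product of the two integers, so the other integer is (14 × 45346) / 574 = 1106.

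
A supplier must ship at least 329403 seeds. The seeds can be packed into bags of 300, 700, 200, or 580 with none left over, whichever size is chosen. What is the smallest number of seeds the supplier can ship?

365400

The number of seeds must be a common multiple of 300, 700, 200, and 580, so a multiple of their LCM.
300 = 2^2 × 3 × 5^2
700 = 2^2 × 5^2 × 7
200 = 2^3 × 5^2
580 = 2^2 × 5 × 29
LCM(300, 700, 200, 580) = 2^3 × 3 × 5^2 × 7 × 29 = 121800.
Smallest multiple of 121800 that is ≥ 329403: ⌈329403/121800⌉ × 121800 = 3 × 121800 = 365400.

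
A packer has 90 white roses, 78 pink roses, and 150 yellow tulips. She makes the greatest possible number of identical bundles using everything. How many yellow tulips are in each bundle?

Number of bundles = gcd(90, 78, 150).
90 = 2 × 3^2 × 5
78 = 2 × 3 × 13
150 = 2 × 3 × 5^2
gcd(90, 78, 150) = 2 × 3 = 6.
yellow tulips per bundle = 150 / 6 = 25.

25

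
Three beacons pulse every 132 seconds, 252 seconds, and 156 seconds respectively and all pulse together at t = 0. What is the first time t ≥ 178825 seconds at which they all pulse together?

180180 seconds

Joint pulses occur at multiples of LCM(132, 252, 156).
132 = 2^2 × 3 × 11
252 = 2^2 × 3^2 × 7
156 = 2^2 × 3 × 13
LCM(132, 252, 156) = 2^2 × 3^2 × 7 × 11 × 13 = 36036.
Smallest multiple of 36036 that is ≥ 178825: ⌈178825/36036⌉ × 36036 = 5 × 36036 = 180180.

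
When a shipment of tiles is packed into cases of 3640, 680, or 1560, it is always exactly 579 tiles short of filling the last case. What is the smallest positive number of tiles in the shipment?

Being 579 short of a full case of size k means N ≡ −579 (mod k), i.e. N + 579 is a multiple of each size.
3640 = 2^3 × 5 × 7 × 13
680 = 2^3 × 5 × 17
1560 = 2^3 × 3 × 5 × 13
LCM(3640, 680, 1560) = 2^3 × 3 × 5 × 7 × 13 × 17 = 185640.
Smallest positive N is 185640 − 579 = 185061.

185061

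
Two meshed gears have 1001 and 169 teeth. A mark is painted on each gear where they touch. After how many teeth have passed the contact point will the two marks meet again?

13013 teeth

We need the least common multiple of the intervals.
1001 = 7 × 11 × 13
169 = 13^2
LCM(1001, 169) = 7 × 11 × 13^2 = 13013.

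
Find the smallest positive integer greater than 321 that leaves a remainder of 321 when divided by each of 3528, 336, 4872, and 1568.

N − 321 must be a common multiple of 3528, 336, 4872, and 1568.
3528 = 2^3 × 3^2 × 7^2
336 = 2^4 × 3 × 7
4872 = 2^3 × 3 × 7 × 29
1568 = 2^5 × 7^2
LCM(3528, 336, 4872, 1568) = 2^5 × 3^2 × 7^2 × 29 = 409248.
Smallest N > 321 is LCM + 321 = 409248 + 321 = 409569.

409569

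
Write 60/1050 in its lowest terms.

60 = 2^2 × 3 × 5
1050 = 2 × 3 × 5^2 × 7
gcd(60, 1050) = 2 × 3 × 5 = 30.
Divide numerator and denominator by 30: 60/1050 = 2/35.

2/35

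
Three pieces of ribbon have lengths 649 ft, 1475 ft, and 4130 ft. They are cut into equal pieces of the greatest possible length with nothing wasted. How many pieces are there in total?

106

Piece length = gcd(649, 1475, 4130).
649 = 11 × 59
1475 = 5^2 × 59
4130 = 2 × 5 × 7 × 59
gcd(649, 1475, 4130) = 59.
Total pieces = 649/59 + 1475/59 + 4130/59 = 11 + 25 + 70 = 106.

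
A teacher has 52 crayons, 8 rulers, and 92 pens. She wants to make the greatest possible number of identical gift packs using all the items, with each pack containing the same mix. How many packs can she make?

4 packs

The pack count must divide each quantity, so the greatest is gcd(52, 8, 92).
52 = 2^2 × 13
8 = 2^3
92 = 2^2 × 23
gcd(52, 8, 92) = 2^2 = 4.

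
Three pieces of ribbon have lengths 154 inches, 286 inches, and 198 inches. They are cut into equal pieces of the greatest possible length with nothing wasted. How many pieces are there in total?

Piece length = gcd(154, 286, 198).
154 = 2 × 7 × 11
286 = 2 × 11 × 13
198 = 2 × 3^2 × 11
gcd(154, 286, 198) = 2 × 11 = 22.
Total pieces = 154/22 + 286/22 + 198/22 = 7 + 13 + 9 = 29.

29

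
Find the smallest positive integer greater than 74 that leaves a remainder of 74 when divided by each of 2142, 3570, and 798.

N − 74 must be a common multiple of 2142, 3570, and 798.
2142 = 2 × 3^2 × 7 × 17
3570 = 2 × 3 × 5 × 7 × 17
798 = 2 × 3 × 7 × 19
LCM(2142, 3570, 798) = 2 × 3^2 × 5 × 7 × 17 × 19 = 203490.
Smallest N > 74 is LCM + 74 = 203490 + 74 = 203564.

203564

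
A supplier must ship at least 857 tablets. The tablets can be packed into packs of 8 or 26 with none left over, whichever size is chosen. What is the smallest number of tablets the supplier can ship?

The number of tablets must be a common multiple of 8 and 26, so a multiple of their LCM.
8 = 2^3
26 = 2 × 13
LCM(8, 26) = 2^3 × 13 = 104.
Smallest multiple of 104 that is ≥ 857: ⌈857/104⌉ × 104 = 9 × 104 = 936.

936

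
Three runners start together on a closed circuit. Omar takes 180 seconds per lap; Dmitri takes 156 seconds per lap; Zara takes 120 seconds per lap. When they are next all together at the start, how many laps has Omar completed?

They are all back at their starting positions together after one LCM of the periods.
180 = 2^2 × 3^2 × 5
156 = 2^2 × 3 × 13
120 = 2^3 × 3 × 5
LCM(180, 156, 120) = 2^3 × 3^2 × 5 × 13 = 4680.
Laps for period 180: 4680 / 180 = 26.

26 laps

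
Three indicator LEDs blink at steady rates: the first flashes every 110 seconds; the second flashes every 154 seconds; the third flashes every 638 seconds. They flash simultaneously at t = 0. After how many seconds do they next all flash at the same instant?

22330 seconds

The first simultaneous occurrence is after LCM of the individual periods.
110 = 2 × 5 × 11
154 = 2 × 7 × 11
638 = 2 × 11 × 29
LCM(110, 154, 638) = 2 × 5 × 7 × 11 × 29 = 22330.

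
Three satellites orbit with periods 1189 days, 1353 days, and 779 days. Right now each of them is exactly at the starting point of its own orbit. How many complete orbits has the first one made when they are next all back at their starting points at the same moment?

627 orbits

All finish a whole number of cycles simultaneously at t = LCM of the periods.
1189 = 29 × 41
1353 = 3 × 11 × 41
779 = 19 × 41
LCM(1189, 1353, 779) = 3 × 11 × 19 × 29 × 41 = 745503.
Orbits for period 1189: 745503 / 1189 = 627.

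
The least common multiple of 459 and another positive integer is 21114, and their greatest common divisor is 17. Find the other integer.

gcd × lcm = product of the two integers, so the other integer is (17 × 21114) / 459 = 782.

782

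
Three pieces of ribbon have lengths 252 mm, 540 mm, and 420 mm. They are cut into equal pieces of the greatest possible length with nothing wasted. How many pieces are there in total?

101

Piece length = gcd(252, 540, 420).
252 = 2^2 × 3^2 × 7
540 = 2^2 × 3^3 × 5
420 = 2^2 × 3 × 5 × 7
gcd(252, 540, 420) = 2^2 × 3 = 12.
Total pieces = 252/12 + 540/12 + 420/12 = 21 + 45 + 35 = 101.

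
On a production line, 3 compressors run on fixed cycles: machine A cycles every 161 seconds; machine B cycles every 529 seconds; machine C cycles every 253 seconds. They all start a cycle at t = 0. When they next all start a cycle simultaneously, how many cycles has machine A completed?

They are all back at their starting positions together after one LCM of the periods.
161 = 7 × 23
529 = 23^2
253 = 11 × 23
LCM(161, 529, 253) = 7 × 11 × 23^2 = 40733.
Cycles for period 161: 40733 / 161 = 253.

253 cycles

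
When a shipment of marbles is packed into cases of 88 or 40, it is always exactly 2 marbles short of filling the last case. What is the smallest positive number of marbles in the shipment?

438

Being 2 short of a full case of size k means N ≡ −2 (mod k), i.e. N + 2 is a multiple of each size.
88 = 2^3 × 11
40 = 2^3 × 5
LCM(88, 40) = 2^3 × 5 × 11 = 440.
Smallest positive N is 440 − 2 = 438.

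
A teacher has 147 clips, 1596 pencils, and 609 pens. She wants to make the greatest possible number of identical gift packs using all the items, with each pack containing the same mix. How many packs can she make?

The pack count must divide each quantity, so the greatest is gcd(147, 1596, 609).
147 = 3 × 7^2
1596 = 2^2 × 3 × 7 × 19
609 = 3 × 7 × 29
gcd(147, 1596, 609) = 3 × 7 = 21.

21 packs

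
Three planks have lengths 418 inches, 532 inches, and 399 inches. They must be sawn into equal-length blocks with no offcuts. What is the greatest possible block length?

The block length must divide every plank, so the greatest is gcd(418, 532, 399).
418 = 2 × 11 × 19
532 = 2^2 × 7 × 19
399 = 3 × 7 × 19
gcd(418, 532, 399) = 19.

19 inches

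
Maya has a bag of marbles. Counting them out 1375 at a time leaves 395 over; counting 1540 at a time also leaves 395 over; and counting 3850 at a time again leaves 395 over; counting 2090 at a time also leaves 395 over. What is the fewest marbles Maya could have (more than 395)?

N − 395 must be a common multiple of 1375, 1540, 3850, and 2090.
1375 = 5^3 × 11
1540 = 2^2 × 5 × 7 × 11
3850 = 2 × 5^2 × 7 × 11
2090 = 2 × 5 × 11 × 19
LCM(1375, 1540, 3850, 2090) = 2^2 × 5^3 × 7 × 11 × 19 = 731500.
Smallest N > 395 is LCM + 395 = 731500 + 395 = 731895.

731895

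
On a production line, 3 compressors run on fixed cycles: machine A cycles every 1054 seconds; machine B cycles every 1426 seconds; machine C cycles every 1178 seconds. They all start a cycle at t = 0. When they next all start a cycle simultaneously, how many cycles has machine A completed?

They are all back at their starting positions together after one LCM of the periods.
1054 = 2 × 17 × 31
1426 = 2 × 23 × 31
1178 = 2 × 19 × 31
LCM(1054, 1426, 1178) = 2 × 17 × 19 × 23 × 31 = 460598.
Cycles for period 1054: 460598 / 1054 = 437.

437 cycles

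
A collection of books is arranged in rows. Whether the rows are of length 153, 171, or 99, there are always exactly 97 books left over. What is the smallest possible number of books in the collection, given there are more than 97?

32074

N − 97 must be a common multiple of 153, 171, and 99.
153 = 3^2 × 17
171 = 3^2 × 19
99 = 3^2 × 11
LCM(153, 171, 99) = 3^2 × 11 × 17 × 19 = 31977.
Smallest N > 97 is LCM + 97 = 31977 + 97 = 32074.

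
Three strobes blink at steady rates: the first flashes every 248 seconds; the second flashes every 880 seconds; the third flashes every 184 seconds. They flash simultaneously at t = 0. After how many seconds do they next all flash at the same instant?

We need the least common multiple of the intervals.
248 = 2^3 × 31
880 = 2^4 × 5 × 11
184 = 2^3 × 23
LCM(248, 880, 184) = 2^4 × 5 × 11 × 23 × 31 = 627440.

627440 seconds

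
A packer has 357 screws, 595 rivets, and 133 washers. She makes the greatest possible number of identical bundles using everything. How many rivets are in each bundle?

Number of bundles = gcd(357, 595, 133).
357 = 3 × 7 × 17
595 = 5 × 7 × 17
133 = 7 × 19
gcd(357, 595, 133) = 7.
rivets per bundle = 595 / 7 = 85.

85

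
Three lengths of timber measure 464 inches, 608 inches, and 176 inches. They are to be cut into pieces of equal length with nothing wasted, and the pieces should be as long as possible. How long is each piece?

16 inches

The greatest length dividing all of 464, 608, and 176 is their gcd.
464 = 2^4 × 29
608 = 2^5 × 19
176 = 2^4 × 11
gcd(464, 608, 176) = 2^4 = 16.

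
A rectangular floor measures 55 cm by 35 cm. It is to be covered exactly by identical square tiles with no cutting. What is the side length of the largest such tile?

5 cm

The tile side must divide both 55 and 35, so the largest is their gcd.
55 = 5 × 11
35 = 5 × 7
gcd(55, 35) = 5.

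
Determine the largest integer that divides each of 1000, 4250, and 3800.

50

1000 = 2^3 × 5^3
4250 = 2 × 5^3 × 17
3800 = 2^3 × 5^2 × 19
gcd(1000, 4250, 3800) = 2 × 5^2 = 50.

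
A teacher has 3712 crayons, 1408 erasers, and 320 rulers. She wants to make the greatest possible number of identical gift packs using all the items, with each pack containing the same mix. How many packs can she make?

The pack count must divide each quantity, so the greatest is gcd(3712, 1408, 320).
3712 = 2^7 × 29
1408 = 2^7 × 11
320 = 2^6 × 5
gcd(3712, 1408, 320) = 2^6 = 64.

64 packs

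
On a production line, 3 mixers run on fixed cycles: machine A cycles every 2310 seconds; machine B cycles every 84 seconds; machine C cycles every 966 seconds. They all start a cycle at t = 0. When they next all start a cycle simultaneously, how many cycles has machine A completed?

46 cycles

All finish a whole number of cycles simultaneously at t = LCM of the periods.
2310 = 2 × 3 × 5 × 7 × 11
84 = 2^2 × 3 × 7
966 = 2 × 3 × 7 × 23
LCM(2310, 84, 966) = 2^2 × 3 × 5 × 7 × 11 × 23 = 106260.
Cycles for period 2310: 106260 / 2310 = 46.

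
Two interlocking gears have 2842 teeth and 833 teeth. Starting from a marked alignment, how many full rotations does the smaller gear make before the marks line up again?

58 rotations

All finish a whole number of cycles simultaneously at t = LCM of the periods.
2842 = 2 × 7^2 × 29
833 = 7^2 × 17
LCM(2842, 833) = 2 × 7^2 × 17 × 29 = 48314.
Rotations for period 833: 48314 / 833 = 58.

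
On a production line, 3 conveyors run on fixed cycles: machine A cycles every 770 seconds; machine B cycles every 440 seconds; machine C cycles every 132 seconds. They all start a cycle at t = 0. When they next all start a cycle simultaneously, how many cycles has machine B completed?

All finish a whole number of cycles simultaneously at t = LCM of the periods.
770 = 2 × 5 × 7 × 11
440 = 2^3 × 5 × 11
132 = 2^2 × 3 × 11
LCM(770, 440, 132) = 2^3 × 3 × 5 × 7 × 11 = 9240.
Cycles for period 440: 9240 / 440 = 21.

21 cycles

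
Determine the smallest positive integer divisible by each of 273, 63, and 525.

20475

273 = 3 × 7 × 13
63 = 3^2 × 7
525 = 3 × 5^2 × 7
LCM(273, 63, 525) = 3^2 × 5^2 × 7 × 13 = 20475.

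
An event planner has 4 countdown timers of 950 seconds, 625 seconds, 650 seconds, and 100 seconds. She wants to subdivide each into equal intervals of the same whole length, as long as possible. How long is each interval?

25 seconds

The interval must divide each timer length; the longest such is the gcd.
950 = 2 × 5^2 × 19
625 = 5^4
650 = 2 × 5^2 × 13
100 = 2^2 × 5^2
gcd(950, 625, 650, 100) = 5^2 = 25.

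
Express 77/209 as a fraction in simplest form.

77 = 7 × 11
209 = 11 × 19
gcd(77, 209) = 11.
Divide numerator and denominator by 11: 77/209 = 7/19.

7/19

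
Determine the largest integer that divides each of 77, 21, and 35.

7

77 = 7 × 11
21 = 3 × 7
35 = 5 × 7
gcd(77, 21, 35) = 7.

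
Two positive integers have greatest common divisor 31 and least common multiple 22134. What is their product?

For any two positive integers, gcd × lcm = product = 31 × 22134 = 686154.

686154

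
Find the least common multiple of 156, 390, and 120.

1560

156 = 2^2 × 3 × 13
390 = 2 × 3 × 5 × 13
120 = 2^3 × 3 × 5
LCM(156, 390, 120) = 2^3 × 3 × 5 × 13 = 1560.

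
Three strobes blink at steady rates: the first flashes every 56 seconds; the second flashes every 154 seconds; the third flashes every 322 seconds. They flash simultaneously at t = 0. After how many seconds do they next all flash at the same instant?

14168 seconds

The first simultaneous occurrence is after LCM of the individual periods.
56 = 2^3 × 7
154 = 2 × 7 × 11
322 = 2 × 7 × 23
LCM(56, 154, 322) = 2^3 × 7 × 11 × 23 = 14168.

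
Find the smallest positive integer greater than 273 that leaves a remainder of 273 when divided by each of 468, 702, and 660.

77493

N − 273 must be a common multiple of 468, 702, and 660.
468 = 2^2 × 3^2 × 13
702 = 2 × 3^3 × 13
660 = 2^2 × 3 × 5 × 11
LCM(468, 702, 660) = 2^2 × 3^3 × 5 × 11 × 13 = 77220.
Smallest N > 273 is LCM + 273 = 77220 + 273 = 77493.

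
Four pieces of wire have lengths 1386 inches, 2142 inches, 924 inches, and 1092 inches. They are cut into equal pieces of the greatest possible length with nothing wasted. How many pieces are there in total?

Piece length = gcd(1386, 2142, 924, 1092).
1386 = 2 × 3^2 × 7 × 11
2142 = 2 × 3^2 × 7 × 17
924 = 2^2 × 3 × 7 × 11
1092 = 2^2 × 3 × 7 × 13
gcd(1386, 2142, 924, 1092) = 2 × 3 × 7 = 42.
Total pieces = 1386/42 + 2142/42 + 924/42 + 1092/42 = 33 + 51 + 22 + 26 = 132.

132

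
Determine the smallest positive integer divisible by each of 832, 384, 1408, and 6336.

164736

832 = 2^6 × 13
384 = 2^7 × 3
1408 = 2^7 × 11
6336 = 2^6 × 3^2 × 11
LCM(832, 384, 1408, 6336) = 2^7 × 3^2 × 11 × 13 = 164736.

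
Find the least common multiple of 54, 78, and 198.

54 = 2 × 3^3
78 = 2 × 3 × 13
198 = 2 × 3^2 × 11
LCM(54, 78, 198) = 2 × 3^3 × 11 × 13 = 7722.

7722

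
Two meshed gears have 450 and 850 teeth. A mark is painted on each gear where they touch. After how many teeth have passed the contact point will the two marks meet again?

The first simultaneous occurrence is after LCM of the individual periods.
450 = 2 × 3^2 × 5^2
850 = 2 × 5^2 × 17
LCM(450, 850) = 2 × 3^2 × 5^2 × 17 = 7650.

7650 teeth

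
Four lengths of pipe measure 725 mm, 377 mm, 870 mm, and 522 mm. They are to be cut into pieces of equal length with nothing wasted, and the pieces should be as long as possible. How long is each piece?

Each piece length must divide every original length, so the longest possible is gcd(725, 377, 870, 522).
725 = 5^2 × 29
377 = 13 × 29
870 = 2 × 3 × 5 × 29
522 = 2 × 3^2 × 29
gcd(725, 377, 870, 522) = 29.

29 mm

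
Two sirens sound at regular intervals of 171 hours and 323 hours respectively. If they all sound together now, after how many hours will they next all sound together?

2907 hours

They coincide at every common multiple of the periods; the first is the LCM.
171 = 3^2 × 19
323 = 17 × 19
LCM(171, 323) = 3^2 × 17 × 19 = 2907.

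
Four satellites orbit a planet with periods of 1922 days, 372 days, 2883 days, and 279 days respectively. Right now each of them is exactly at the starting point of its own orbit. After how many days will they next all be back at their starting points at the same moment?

34596 days

They coincide at every common multiple of the periods; the first is the LCM.
1922 = 2 × 31^2
372 = 2^2 × 3 × 31
2883 = 3 × 31^2
279 = 3^2 × 31
LCM(1922, 372, 2883, 279) = 2^2 × 3^2 × 31^2 = 34596.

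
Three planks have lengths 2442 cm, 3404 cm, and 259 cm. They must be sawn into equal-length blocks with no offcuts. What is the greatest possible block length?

This is the greatest common divisor of 2442, 3404, and 259.
2442 = 2 × 3 × 11 × 37
3404 = 2^2 × 23 × 37
259 = 7 × 37
gcd(2442, 3404, 259) = 37.

37 cm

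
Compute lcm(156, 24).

312

156 = 2^2 × 3 × 13
24 = 2^3 × 3
LCM(156, 24) = 2^3 × 3 × 13 = 312.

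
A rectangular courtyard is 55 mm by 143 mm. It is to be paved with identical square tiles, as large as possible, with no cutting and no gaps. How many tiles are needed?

65

Tile side = gcd(55, 143).
55 = 5 × 11
143 = 11 × 13
gcd(55, 143) = 11.
Tiles: (55/11) × (143/11) = 5 × 13 = 65.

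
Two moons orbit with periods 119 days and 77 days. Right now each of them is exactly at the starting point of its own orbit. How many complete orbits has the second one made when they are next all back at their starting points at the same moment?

17 orbits

The first common completion time is the LCM of the periods.
119 = 7 × 17
77 = 7 × 11
LCM(119, 77) = 7 × 11 × 17 = 1309.
Orbits for period 77: 1309 / 77 = 17.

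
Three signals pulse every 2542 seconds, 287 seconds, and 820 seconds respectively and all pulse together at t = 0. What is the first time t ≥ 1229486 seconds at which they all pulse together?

Joint pulses occur at multiples of LCM(2542, 287, 820).
2542 = 2 × 31 × 41
287 = 7 × 41
820 = 2^2 × 5 × 41
LCM(2542, 287, 820) = 2^2 × 5 × 7 × 31 × 41 = 177940.
Smallest multiple of 177940 that is ≥ 1229486: ⌈1229486/177940⌉ × 177940 = 7 × 177940 = 1245580.

1245580 seconds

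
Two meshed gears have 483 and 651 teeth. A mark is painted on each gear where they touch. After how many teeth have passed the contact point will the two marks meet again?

They coincide at every common multiple of the periods; the first is the LCM.
483 = 3 × 7 × 23
651 = 3 × 7 × 31
LCM(483, 651) = 3 × 7 × 23 × 31 = 14973.

14973 teeth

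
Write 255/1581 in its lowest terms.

255 = 3 × 5 × 17
1581 = 3 × 17 × 31
gcd(255, 1581) = 3 × 17 = 51.
Divide numerator and denominator by 51: 255/1581 = 5/31.

5/31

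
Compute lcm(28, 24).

28 = 2^2 × 7
24 = 2^3 × 3
LCM(28, 24) = 2^3 × 3 × 7 = 168.

168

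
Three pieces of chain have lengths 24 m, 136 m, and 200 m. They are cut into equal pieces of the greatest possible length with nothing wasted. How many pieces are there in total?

Piece length = gcd(24, 136, 200).
24 = 2^3 × 3
136 = 2^3 × 17
200 = 2^3 × 5^2
gcd(24, 136, 200) = 2^3 = 8.
Total pieces = 24/8 + 136/8 + 200/8 = 3 + 17 + 25 = 45.

45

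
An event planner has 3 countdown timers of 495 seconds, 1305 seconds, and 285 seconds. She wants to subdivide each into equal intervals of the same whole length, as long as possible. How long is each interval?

The interval must divide each timer length; the longest such is the gcd.
495 = 3^2 × 5 × 11
1305 = 3^2 × 5 × 29
285 = 3 × 5 × 19
gcd(495, 1305, 285) = 3 × 5 = 15.

15 seconds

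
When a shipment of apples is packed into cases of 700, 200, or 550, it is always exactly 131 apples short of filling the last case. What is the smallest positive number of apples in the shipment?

15269

Being 131 short of a full case of size k means N ≡ −131 (mod k), i.e. N + 131 is a multiple of each size.
700 = 2^2 × 5^2 × 7
200 = 2^3 × 5^2
550 = 2 × 5^2 × 11
LCM(700, 200, 550) = 2^3 × 5^2 × 7 × 11 = 15400.
Smallest positive N is 15400 − 131 = 15269.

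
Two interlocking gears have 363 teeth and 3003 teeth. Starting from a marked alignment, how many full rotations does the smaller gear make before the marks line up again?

91 rotations

The first common completion time is the LCM of the periods.
363 = 3 × 11^2
3003 = 3 × 7 × 11 × 13
LCM(363, 3003) = 3 × 7 × 11^2 × 13 = 33033.
Rotations for period 363: 33033 / 363 = 91.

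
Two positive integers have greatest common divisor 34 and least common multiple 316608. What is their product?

For any two positive integers, gcd × lcm = product = 34 × 316608 = 10764672.

10764672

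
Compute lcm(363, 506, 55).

83490

363 = 3 × 11^2
506 = 2 × 11 × 23
55 = 5 × 11
LCM(363, 506, 55) = 2 × 3 × 5 × 11^2 × 23 = 83490.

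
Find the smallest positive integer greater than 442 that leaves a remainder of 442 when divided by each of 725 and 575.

N − 442 must be a common multiple of 725 and 575.
725 = 5^2 × 29
575 = 5^2 × 23
LCM(725, 575) = 5^2 × 23 × 29 = 16675.
Smallest N > 442 is LCM + 442 = 16675 + 442 = 17117.

17117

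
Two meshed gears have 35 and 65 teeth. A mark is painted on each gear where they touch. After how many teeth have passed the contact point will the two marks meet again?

455 teeth

The first simultaneous occurrence is after LCM of the individual periods.
35 = 5 × 7
65 = 5 × 13
LCM(35, 65) = 5 × 7 × 13 = 455.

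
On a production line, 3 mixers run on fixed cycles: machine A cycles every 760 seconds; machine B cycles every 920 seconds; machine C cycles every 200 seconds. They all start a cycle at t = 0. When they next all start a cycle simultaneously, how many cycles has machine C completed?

437 cycles

They are all back at their starting positions together after one LCM of the periods.
760 = 2^3 × 5 × 19
920 = 2^3 × 5 × 23
200 = 2^3 × 5^2
LCM(760, 920, 200) = 2^3 × 5^2 × 19 × 23 = 87400.
Cycles for period 200: 87400 / 200 = 437.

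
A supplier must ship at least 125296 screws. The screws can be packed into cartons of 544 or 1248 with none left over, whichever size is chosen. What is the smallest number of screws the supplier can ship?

The number of screws must be a common multiple of 544 and 1248, so a multiple of their LCM.
544 = 2^5 × 17
1248 = 2^5 × 3 × 13
LCM(544, 1248) = 2^5 × 3 × 13 × 17 = 21216.
Smallest multiple of 21216 that is ≥ 125296: ⌈125296/21216⌉ × 21216 = 6 × 21216 = 127296.

127296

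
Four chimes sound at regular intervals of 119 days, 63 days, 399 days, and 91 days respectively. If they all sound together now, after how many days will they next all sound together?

They coincide at every common multiple of the periods; the first is the LCM.
119 = 7 × 17
63 = 3^2 × 7
399 = 3 × 7 × 19
91 = 7 × 13
LCM(119, 63, 399, 91) = 3^2 × 7 × 13 × 17 × 19 = 264537.

264537 days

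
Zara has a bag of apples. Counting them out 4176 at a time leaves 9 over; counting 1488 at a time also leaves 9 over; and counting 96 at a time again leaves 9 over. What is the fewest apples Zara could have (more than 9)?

258921

N − 9 must be a common multiple of 4176, 1488, and 96.
4176 = 2^4 × 3^2 × 29
1488 = 2^4 × 3 × 31
96 = 2^5 × 3
LCM(4176, 1488, 96) = 2^5 × 3^2 × 29 × 31 = 258912.
Smallest N > 9 is LCM + 9 = 258912 + 9 = 258921.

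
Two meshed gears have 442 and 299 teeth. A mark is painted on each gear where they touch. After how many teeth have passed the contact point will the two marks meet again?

10166 teeth

They coincide at every common multiple of the periods; the first is the LCM.
442 = 2 × 13 × 17
299 = 13 × 23
LCM(442, 299) = 2 × 13 × 17 × 23 = 10166.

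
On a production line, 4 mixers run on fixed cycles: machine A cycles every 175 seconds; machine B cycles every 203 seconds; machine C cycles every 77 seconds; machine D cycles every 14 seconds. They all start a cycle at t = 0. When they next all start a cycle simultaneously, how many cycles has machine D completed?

They are all back at their starting positions together after one LCM of the periods.
175 = 5^2 × 7
203 = 7 × 29
77 = 7 × 11
14 = 2 × 7
LCM(175, 203, 77, 14) = 2 × 5^2 × 7 × 11 × 29 = 111650.
Cycles for period 14: 111650 / 14 = 7975.

7975 cycles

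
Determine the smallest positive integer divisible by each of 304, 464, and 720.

396720

304 = 2^4 × 19
464 = 2^4 × 29
720 = 2^4 × 3^2 × 5
LCM(304, 464, 720) = 2^4 × 3^2 × 5 × 19 × 29 = 396720.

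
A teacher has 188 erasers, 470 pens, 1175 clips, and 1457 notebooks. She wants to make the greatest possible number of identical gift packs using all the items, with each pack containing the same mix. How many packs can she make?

47 packs

The pack count must divide each quantity, so the greatest is gcd(188, 470, 1175, 1457).
188 = 2^2 × 47
470 = 2 × 5 × 47
1175 = 5^2 × 47
1457 = 31 × 47
gcd(188, 470, 1175, 1457) = 47.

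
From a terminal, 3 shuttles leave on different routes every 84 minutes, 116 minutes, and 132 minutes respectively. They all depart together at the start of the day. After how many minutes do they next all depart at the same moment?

The first simultaneous occurrence is after LCM of the individual periods.
84 = 2^2 × 3 × 7
116 = 2^2 × 29
132 = 2^2 × 3 × 11
LCM(84, 116, 132) = 2^2 × 3 × 7 × 11 × 29 = 26796.

26796 minutes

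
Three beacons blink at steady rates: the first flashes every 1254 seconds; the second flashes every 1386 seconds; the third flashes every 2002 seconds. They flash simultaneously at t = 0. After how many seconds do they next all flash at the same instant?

342342 seconds

The first simultaneous occurrence is after LCM of the individual periods.
1254 = 2 × 3 × 11 × 19
1386 = 2 × 3^2 × 7 × 11
2002 = 2 × 7 × 11 × 13
LCM(1254, 1386, 2002) = 2 × 3^2 × 7 × 11 × 13 × 19 = 342342.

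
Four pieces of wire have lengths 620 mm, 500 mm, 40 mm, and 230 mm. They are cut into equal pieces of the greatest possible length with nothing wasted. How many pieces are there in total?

139

Piece length = gcd(620, 500, 40, 230).
620 = 2^2 × 5 × 31
500 = 2^2 × 5^3
40 = 2^3 × 5
230 = 2 × 5 × 23
gcd(620, 500, 40, 230) = 2 × 5 = 10.
Total pieces = 620/10 + 500/10 + 40/10 + 230/10 = 62 + 50 + 4 + 23 = 139.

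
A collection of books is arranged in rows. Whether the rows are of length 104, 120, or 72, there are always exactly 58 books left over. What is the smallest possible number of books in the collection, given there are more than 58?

N − 58 must be a common multiple of 104, 120, and 72.
104 = 2^3 × 13
120 = 2^3 × 3 × 5
72 = 2^3 × 3^2
LCM(104, 120, 72) = 2^3 × 3^2 × 5 × 13 = 4680.
Smallest N > 58 is LCM + 58 = 4680 + 58 = 4738.

4738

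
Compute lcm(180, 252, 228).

180 = 2^2 × 3^2 × 5
252 = 2^2 × 3^2 × 7
228 = 2^2 × 3 × 19
LCM(180, 252, 228) = 2^2 × 3^2 × 5 × 7 × 19 = 23940.

23940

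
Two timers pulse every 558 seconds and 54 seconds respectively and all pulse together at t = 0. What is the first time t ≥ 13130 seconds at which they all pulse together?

Joint pulses occur at multiples of LCM(558, 54).
558 = 2 × 3^2 × 31
54 = 2 × 3^3
LCM(558, 54) = 2 × 3^3 × 31 = 1674.
Smallest multiple of 1674 that is ≥ 13130: ⌈13130/1674⌉ × 1674 = 8 × 1674 = 13392.

13392 seconds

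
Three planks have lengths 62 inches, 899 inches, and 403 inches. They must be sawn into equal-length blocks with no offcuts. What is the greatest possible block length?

The block length must divide every plank, so the greatest is gcd(62, 899, 403).
62 = 2 × 31
899 = 29 × 31
403 = 13 × 31
gcd(62, 899, 403) = 31.

31 inches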